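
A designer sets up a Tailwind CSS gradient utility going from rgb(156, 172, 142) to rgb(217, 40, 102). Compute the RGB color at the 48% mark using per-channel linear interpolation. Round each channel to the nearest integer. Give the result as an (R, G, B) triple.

(185, 109, 123)

48% corresponds to t = 0.48.
R = 156 + 0.48 × (217 − 156) = 156 + 0.48 × 61 = 185.28 → 185
G = 172 + 0.48 × (40 − 172) = 172 + 0.48 × -132 = 108.64 → 109
B = 142 + 0.48 × (102 − 142) = 142 + 0.48 × -40 = 122.8 → 123
So the blended color is (185, 109, 123), about #b96d7b.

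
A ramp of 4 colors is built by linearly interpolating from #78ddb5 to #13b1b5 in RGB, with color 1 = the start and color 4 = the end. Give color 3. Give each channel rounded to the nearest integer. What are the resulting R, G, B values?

(53, 192, 181)

With 4 swatches and endpoints inclusive, swatch 3 sits at t = (3 − 1)/(4 − 1) = 2/3 ≈ 0.6667.
#78ddb5 → (120, 221, 181); #13b1b5 → (19, 177, 181).
R = 120 + 0.6667 × (19 − 120) = 52.663 → 53
G = 221 + 0.6667 × (177 − 221) = 191.665 → 192
B = 181 + 0.6667 × (181 − 181) = 181 → 181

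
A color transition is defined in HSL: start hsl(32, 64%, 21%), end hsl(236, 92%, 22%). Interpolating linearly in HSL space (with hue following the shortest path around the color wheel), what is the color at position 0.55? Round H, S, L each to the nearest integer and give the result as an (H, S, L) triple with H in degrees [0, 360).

Hue: 236 − 32 = 204°, but |204| > 180 so the shorter arc goes the other way: Δh = 204 − 360 = -156°.
H = 32 + 0.55 × (-156) = -53.8 → -54 → -54 mod 360 = 306°
S = 64 + 0.55 × (92 − 64) = 79.4 → 79%
L = 21 + 0.55 × (22 − 21) = 21.55 → 22%

(306, 79, 22)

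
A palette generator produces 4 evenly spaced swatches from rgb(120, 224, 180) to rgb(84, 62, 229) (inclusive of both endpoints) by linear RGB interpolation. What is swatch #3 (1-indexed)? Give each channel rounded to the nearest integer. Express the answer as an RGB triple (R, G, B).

(96, 116, 213)

With 4 swatches and endpoints inclusive, swatch 3 sits at t = (3 − 1)/(4 − 1) = 2/3 ≈ 0.6667.
R = 120 + 0.6667 × (84 − 120) = 95.999 → 96
G = 224 + 0.6667 × (62 − 224) = 115.995 → 116
B = 180 + 0.6667 × (229 − 180) = 212.668 → 213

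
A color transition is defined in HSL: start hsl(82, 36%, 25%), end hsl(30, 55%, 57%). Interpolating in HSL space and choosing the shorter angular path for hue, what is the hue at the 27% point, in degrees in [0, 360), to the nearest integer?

68

Hue arc: Δh = 30 − 82 = -52° (|Δh| ≤ 180, already the shorter path).
H = 82 + 0.27 × (-52) = 67.96 → 68°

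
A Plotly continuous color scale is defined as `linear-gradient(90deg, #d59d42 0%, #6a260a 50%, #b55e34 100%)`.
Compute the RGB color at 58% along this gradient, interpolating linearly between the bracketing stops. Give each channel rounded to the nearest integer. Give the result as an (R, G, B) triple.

(118, 47, 17)

58% lies between the 50% and 100% stops, so the local fraction is t = (58 − 50)/(100 − 50) = 8/50 ≈ 0.16.
#6a260a → (106, 38, 10); #b55e34 → (181, 94, 52).
R = 106 + 0.16 × (181 − 106) = 118 → 118
G = 38 + 0.16 × (94 − 38) = 46.96 → 47
B = 10 + 0.16 × (52 − 10) = 16.72 → 17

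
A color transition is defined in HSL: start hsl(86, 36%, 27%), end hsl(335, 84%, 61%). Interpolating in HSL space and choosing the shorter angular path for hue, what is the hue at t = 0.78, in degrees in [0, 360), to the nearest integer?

Hue: 335 − 86 = 249°, but |249| > 180 so the shorter arc goes the other way: Δh = 249 − 360 = -111°.
H = 86 + 0.78 × (-111) = -0.58 → -1 → -1 mod 360 = 359°

359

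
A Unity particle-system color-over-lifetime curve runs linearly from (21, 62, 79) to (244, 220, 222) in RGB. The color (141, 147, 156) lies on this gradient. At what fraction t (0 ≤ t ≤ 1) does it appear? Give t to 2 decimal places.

0.54

Invert the lerp on the R channel (largest span, 223): t = (141 − 21) / (244 − 21) = 120/223 = 0.53812.
Check on G: (147 − 62)/(220 − 62) = 0.538 ✓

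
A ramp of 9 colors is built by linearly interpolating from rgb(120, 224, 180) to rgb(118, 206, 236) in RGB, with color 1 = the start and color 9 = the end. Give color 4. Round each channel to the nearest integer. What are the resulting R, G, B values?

(119, 217, 201)

With 9 swatches and endpoints inclusive, swatch 4 sits at t = (4 − 1)/(9 − 1) = 3/8 ≈ 0.375.
R = 120 + 0.375 × (118 − 120) = 119.25 → 119
G = 224 + 0.375 × (206 − 224) = 217.25 → 217
B = 180 + 0.375 × (236 − 180) = 201 → 201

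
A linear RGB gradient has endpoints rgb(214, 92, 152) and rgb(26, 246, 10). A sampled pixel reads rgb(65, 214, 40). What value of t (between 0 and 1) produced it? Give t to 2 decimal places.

Invert the lerp on the R channel (largest span, 188): t = (65 − 214) / (26 − 214) = -149/-188 = 0.79255.
Check on G: (214 − 92)/(246 − 92) = 0.7922 ✓

0.79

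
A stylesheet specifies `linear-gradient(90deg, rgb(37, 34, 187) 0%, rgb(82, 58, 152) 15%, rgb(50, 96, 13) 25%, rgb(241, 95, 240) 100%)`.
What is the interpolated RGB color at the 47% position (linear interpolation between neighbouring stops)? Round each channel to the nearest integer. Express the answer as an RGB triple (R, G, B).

(106, 96, 80)

47% lies between the 25% and 100% stops, so the local fraction is t = (47 − 25)/(100 − 25) = 22/75 ≈ 0.2933.
R = 50 + 0.2933 × (241 − 50) = 106.02 → 106
G = 96 + 0.2933 × (95 − 96) = 95.707 → 96
B = 13 + 0.2933 × (240 − 13) = 79.579 → 80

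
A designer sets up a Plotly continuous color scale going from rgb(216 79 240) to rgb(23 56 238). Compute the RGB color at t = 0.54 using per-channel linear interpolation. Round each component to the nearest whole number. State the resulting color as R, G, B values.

(112, 67, 239)

R = 216 + 0.54 × (23 − 216) = 216 + 0.54 × -193 = 111.78 → 112
G = 79 + 0.54 × (56 − 79) = 79 + 0.54 × -23 = 66.58 → 67
B = 240 + 0.54 × (238 − 240) = 240 + 0.54 × -2 = 238.92 → 239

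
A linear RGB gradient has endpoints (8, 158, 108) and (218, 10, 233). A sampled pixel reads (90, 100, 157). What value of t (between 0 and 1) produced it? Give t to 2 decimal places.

Invert the lerp on the R channel (largest span, 210): t = (90 − 8) / (218 − 8) = 82/210 = 0.39048.
Check on G: (100 − 158)/(10 − 158) = 0.3919 ✓

0.39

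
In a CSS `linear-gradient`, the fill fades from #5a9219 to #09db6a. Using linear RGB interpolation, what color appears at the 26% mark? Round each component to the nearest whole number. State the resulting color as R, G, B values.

#5a9219 → (90, 146, 25); #09db6a → (9, 219, 106).
26% corresponds to t = 0.26.
R = 90 + 0.26 × (9 − 90) = 90 + 0.26 × -81 = 68.94 → 69
G = 146 + 0.26 × (219 − 146) = 146 + 0.26 × 73 = 164.98 → 165
B = 25 + 0.26 × (106 − 25) = 25 + 0.26 × 81 = 46.06 → 46

(69, 165, 46)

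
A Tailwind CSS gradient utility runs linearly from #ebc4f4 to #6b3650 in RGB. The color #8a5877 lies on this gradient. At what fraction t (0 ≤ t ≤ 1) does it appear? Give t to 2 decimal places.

0.76

Invert the lerp on the B channel (largest span, 164): t = (119 − 244) / (80 − 244) = -125/-164 = 0.7622.
Check on R: (138 − 235)/(107 − 235) = 0.7578 ✓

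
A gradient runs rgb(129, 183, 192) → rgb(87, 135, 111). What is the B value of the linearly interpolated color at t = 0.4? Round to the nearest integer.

160

B = 192 + 0.4 × (111 − 192) = 159.6 → 160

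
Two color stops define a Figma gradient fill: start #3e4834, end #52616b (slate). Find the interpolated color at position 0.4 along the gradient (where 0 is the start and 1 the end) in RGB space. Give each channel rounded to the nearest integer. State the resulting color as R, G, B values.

(70, 82, 74)

#3e4834 → (62, 72, 52); #52616b → (82, 97, 107).
R = 62 + 0.4 × (82 − 62) = 62 + 0.4 × 20 = 70 → 70
G = 72 + 0.4 × (97 − 72) = 72 + 0.4 × 25 = 82 → 82
B = 52 + 0.4 × (107 − 52) = 52 + 0.4 × 55 = 74 → 74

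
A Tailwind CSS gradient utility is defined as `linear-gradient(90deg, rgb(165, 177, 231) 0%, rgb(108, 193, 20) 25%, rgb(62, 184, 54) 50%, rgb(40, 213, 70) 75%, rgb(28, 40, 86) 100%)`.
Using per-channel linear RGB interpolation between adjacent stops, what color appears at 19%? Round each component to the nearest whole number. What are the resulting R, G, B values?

(122, 189, 71)

19% lies between the 0% and 25% stops, so the local fraction is t = (19 − 0)/(25 − 0) = 19/25 ≈ 0.76.
R = 165 + 0.76 × (108 − 165) = 121.68 → 122
G = 177 + 0.76 × (193 − 177) = 189.16 → 189
B = 231 + 0.76 × (20 − 231) = 70.64 → 71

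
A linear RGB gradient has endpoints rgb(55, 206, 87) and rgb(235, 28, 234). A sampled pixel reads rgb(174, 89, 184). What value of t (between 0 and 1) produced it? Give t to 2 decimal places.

0.66

Invert the lerp on the R channel (largest span, 180): t = (174 − 55) / (235 − 55) = 119/180 = 0.66111.
Check on G: (89 − 206)/(28 − 206) = 0.6573 ✓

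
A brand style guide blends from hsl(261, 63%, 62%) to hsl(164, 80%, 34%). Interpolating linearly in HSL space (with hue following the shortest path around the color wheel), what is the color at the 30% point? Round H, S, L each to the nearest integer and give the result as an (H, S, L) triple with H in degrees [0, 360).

(232, 68, 54)

Hue arc: Δh = 164 − 261 = -97° (|Δh| ≤ 180, already the shorter path).
H = 261 + 0.3 × (-97) = 231.9 → 232°
S = 63 + 0.3 × (80 − 63) = 68.1 → 68%
L = 62 + 0.3 × (34 − 62) = 53.6 → 54%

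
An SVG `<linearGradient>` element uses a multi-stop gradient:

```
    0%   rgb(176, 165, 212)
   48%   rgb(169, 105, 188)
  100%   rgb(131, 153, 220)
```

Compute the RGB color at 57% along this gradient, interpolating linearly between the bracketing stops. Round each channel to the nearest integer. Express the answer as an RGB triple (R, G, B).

(162, 113, 194)

57% lies between the 48% and 100% stops, so the local fraction is t = (57 − 48)/(100 − 48) = 9/52 ≈ 0.1731.
R = 169 + 0.1731 × (131 − 169) = 162.422 → 162
G = 105 + 0.1731 × (153 − 105) = 113.309 → 113
B = 188 + 0.1731 × (220 − 188) = 193.539 → 194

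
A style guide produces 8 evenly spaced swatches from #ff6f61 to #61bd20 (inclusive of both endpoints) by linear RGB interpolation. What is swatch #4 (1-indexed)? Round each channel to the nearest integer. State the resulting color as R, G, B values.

(187, 144, 69)

With 8 swatches and endpoints inclusive, swatch 4 sits at t = (4 − 1)/(8 − 1) = 3/7 ≈ 0.4286.
#ff6f61 → (255, 111, 97); #61bd20 → (97, 189, 32).
R = 255 + 0.4286 × (97 − 255) = 187.281 → 187
G = 111 + 0.4286 × (189 − 111) = 144.431 → 144
B = 97 + 0.4286 × (32 − 97) = 69.141 → 69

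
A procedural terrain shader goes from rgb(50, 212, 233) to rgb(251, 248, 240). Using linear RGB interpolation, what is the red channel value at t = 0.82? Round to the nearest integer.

215

R = 50 + 0.82 × (251 − 50) = 214.82 → 215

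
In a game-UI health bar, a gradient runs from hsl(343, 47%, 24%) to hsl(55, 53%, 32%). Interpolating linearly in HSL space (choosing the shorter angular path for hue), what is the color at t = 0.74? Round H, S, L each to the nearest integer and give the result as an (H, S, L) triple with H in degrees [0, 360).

Hue: 55 − 343 = -288°, but |-288| > 180 so the shorter arc goes the other way: Δh = -288 + 360 = 72°.
H = 343 + 0.74 × (72) = 396.28 → 396 → 396 mod 360 = 36°
S = 47 + 0.74 × (53 − 47) = 51.44 → 51%
L = 24 + 0.74 × (32 − 24) = 29.92 → 30%

(36, 51, 30)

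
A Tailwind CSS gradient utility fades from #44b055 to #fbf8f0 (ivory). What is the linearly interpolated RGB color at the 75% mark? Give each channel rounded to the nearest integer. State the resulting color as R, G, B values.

#44b055 → (68, 176, 85); #fbf8f0 → (251, 248, 240).
75% corresponds to t = 0.75.
R = 68 + 0.75 × (251 − 68) = 68 + 0.75 × 183 = 205.25 → 205
G = 176 + 0.75 × (248 − 176) = 176 + 0.75 × 72 = 230 → 230
B = 85 + 0.75 × (240 − 85) = 85 + 0.75 × 155 = 201.25 → 201
So the blended color is (205, 230, 201), about #cde6c9.

(205, 230, 201)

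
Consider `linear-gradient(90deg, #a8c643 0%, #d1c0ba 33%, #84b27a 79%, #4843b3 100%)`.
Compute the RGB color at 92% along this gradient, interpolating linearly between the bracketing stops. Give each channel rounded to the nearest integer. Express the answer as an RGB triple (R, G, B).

92% lies between the 79% and 100% stops, so the local fraction is t = (92 − 79)/(100 − 79) = 13/21 ≈ 0.619.
#84b27a → (132, 178, 122); #4843b3 → (72, 67, 179).
R = 132 + 0.619 × (72 − 132) = 94.86 → 95
G = 178 + 0.619 × (67 − 178) = 109.291 → 109
B = 122 + 0.619 × (179 − 122) = 157.283 → 157

(95, 109, 157)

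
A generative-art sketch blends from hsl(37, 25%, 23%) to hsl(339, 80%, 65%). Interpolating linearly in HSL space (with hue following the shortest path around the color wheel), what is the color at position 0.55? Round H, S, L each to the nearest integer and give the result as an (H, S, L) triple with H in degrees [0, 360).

Hue: 339 − 37 = 302°, but |302| > 180 so the shorter arc goes the other way: Δh = 302 − 360 = -58°.
H = 37 + 0.55 × (-58) = 5.1 → 5°
S = 25 + 0.55 × (80 − 25) = 55.25 → 55%
L = 23 + 0.55 × (65 − 23) = 46.1 → 46%

(5, 55, 46)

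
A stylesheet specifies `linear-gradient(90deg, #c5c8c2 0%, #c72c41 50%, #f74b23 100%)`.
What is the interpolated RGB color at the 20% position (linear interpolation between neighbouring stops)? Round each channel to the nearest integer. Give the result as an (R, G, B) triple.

(198, 138, 142)

20% lies between the 0% and 50% stops, so the local fraction is t = (20 − 0)/(50 − 0) = 20/50 ≈ 0.4.
#c5c8c2 → (197, 200, 194); #c72c41 → (199, 44, 65).
R = 197 + 0.4 × (199 − 197) = 197.8 → 198
G = 200 + 0.4 × (44 − 200) = 137.6 → 138
B = 194 + 0.4 × (65 − 194) = 142.4 → 142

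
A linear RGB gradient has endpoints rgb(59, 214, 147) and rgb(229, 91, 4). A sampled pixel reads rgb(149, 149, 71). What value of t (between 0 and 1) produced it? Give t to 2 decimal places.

0.53

Invert the lerp on the R channel (largest span, 170): t = (149 − 59) / (229 − 59) = 90/170 = 0.52941.
Check on G: (149 − 214)/(91 − 214) = 0.5285 ✓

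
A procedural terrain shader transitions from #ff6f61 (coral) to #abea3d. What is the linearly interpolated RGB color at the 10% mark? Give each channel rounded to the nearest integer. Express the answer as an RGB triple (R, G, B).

#ff6f61 → (255, 111, 97); #abea3d → (171, 234, 61).
10% corresponds to t = 0.1.
R = 255 + 0.1 × (171 − 255) = 255 + 0.1 × -84 = 246.6 → 247
G = 111 + 0.1 × (234 − 111) = 111 + 0.1 × 123 = 123.3 → 123
B = 97 + 0.1 × (61 − 97) = 97 + 0.1 × -36 = 93.4 → 93
So the blended color is (247, 123, 93), about #f77b5d.

(247, 123, 93)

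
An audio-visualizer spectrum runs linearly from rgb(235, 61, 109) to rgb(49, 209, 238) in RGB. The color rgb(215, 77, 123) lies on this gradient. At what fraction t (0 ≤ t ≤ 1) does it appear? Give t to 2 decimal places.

0.11

Invert the lerp on the R channel (largest span, 186): t = (215 − 235) / (49 − 235) = -20/-186 = 0.10753.
Check on G: (77 − 61)/(209 − 61) = 0.1081 ✓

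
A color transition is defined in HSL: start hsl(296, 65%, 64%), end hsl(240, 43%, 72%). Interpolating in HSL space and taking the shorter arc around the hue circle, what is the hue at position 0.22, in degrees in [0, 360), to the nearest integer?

Hue arc: Δh = 240 − 296 = -56° (|Δh| ≤ 180, already the shorter path).
H = 296 + 0.22 × (-56) = 283.68 → 284°

284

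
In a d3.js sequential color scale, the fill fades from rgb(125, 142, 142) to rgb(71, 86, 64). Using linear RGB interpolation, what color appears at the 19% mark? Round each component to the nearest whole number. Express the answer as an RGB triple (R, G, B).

(115, 131, 127)

19% corresponds to t = 0.19.
R = 125 + 0.19 × (71 − 125) = 125 + 0.19 × -54 = 114.74 → 115
G = 142 + 0.19 × (86 − 142) = 142 + 0.19 × -56 = 131.36 → 131
B = 142 + 0.19 × (64 − 142) = 142 + 0.19 × -78 = 127.18 → 127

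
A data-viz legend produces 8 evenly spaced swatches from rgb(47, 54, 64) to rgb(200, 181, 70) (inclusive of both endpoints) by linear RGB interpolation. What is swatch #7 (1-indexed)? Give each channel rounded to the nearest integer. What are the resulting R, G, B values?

(178, 163, 69)

With 8 swatches and endpoints inclusive, swatch 7 sits at t = (7 − 1)/(8 − 1) = 6/7 ≈ 0.8571.
R = 47 + 0.8571 × (200 − 47) = 178.136 → 178
G = 54 + 0.8571 × (181 − 54) = 162.852 → 163
B = 64 + 0.8571 × (70 − 64) = 69.143 → 69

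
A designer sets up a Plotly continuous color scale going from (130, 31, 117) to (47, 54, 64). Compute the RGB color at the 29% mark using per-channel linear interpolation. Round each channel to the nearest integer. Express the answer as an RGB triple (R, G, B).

29% corresponds to t = 0.29.
R = 130 + 0.29 × (47 − 130) = 130 + 0.29 × -83 = 105.93 → 106
G = 31 + 0.29 × (54 − 31) = 31 + 0.29 × 23 = 37.67 → 38
B = 117 + 0.29 × (64 − 117) = 117 + 0.29 × -53 = 101.63 → 102

(106, 38, 102)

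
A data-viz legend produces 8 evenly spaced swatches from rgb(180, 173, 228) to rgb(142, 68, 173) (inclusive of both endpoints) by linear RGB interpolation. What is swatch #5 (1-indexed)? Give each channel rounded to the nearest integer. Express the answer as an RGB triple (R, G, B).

(158, 113, 197)

With 8 swatches and endpoints inclusive, swatch 5 sits at t = (5 − 1)/(8 − 1) = 4/7 ≈ 0.5714.
R = 180 + 0.5714 × (142 − 180) = 158.287 → 158
G = 173 + 0.5714 × (68 − 173) = 113.003 → 113
B = 228 + 0.5714 × (173 − 228) = 196.573 → 197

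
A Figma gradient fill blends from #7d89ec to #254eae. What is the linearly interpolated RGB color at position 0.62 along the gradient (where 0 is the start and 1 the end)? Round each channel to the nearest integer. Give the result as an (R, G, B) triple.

#7d89ec → (125, 137, 236); #254eae → (37, 78, 174).
R = 125 + 0.62 × (37 − 125) = 125 + 0.62 × -88 = 70.44 → 70
G = 137 + 0.62 × (78 − 137) = 137 + 0.62 × -59 = 100.42 → 100
B = 236 + 0.62 × (174 − 236) = 236 + 0.62 × -62 = 197.56 → 198
So the blended color is (70, 100, 198), about #4664c6.

(70, 100, 198)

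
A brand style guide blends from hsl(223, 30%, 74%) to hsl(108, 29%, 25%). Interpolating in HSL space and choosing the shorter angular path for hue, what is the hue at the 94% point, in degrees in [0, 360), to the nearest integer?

115

Hue arc: Δh = 108 − 223 = -115° (|Δh| ≤ 180, already the shorter path).
H = 223 + 0.94 × (-115) = 114.9 → 115°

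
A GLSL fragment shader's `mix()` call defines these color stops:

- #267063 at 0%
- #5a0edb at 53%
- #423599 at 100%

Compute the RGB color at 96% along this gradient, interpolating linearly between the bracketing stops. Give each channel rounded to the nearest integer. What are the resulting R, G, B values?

96% lies between the 53% and 100% stops, so the local fraction is t = (96 − 53)/(100 − 53) = 43/47 ≈ 0.9149.
#5a0edb → (90, 14, 219); #423599 → (66, 53, 153).
R = 90 + 0.9149 × (66 − 90) = 68.042 → 68
G = 14 + 0.9149 × (53 − 14) = 49.681 → 50
B = 219 + 0.9149 × (153 − 219) = 158.617 → 159

(68, 50, 159)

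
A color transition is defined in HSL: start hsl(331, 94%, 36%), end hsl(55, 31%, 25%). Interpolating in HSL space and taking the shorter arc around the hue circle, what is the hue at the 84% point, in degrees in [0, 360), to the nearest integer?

Hue: 55 − 331 = -276°, but |-276| > 180 so the shorter arc goes the other way: Δh = -276 + 360 = 84°.
H = 331 + 0.84 × (84) = 401.56 → 402 → 402 mod 360 = 42°

42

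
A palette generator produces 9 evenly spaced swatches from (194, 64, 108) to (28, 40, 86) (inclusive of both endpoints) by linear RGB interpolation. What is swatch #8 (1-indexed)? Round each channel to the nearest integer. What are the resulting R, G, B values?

(49, 43, 89)

With 9 swatches and endpoints inclusive, swatch 8 sits at t = (8 − 1)/(9 − 1) = 7/8 ≈ 0.875.
R = 194 + 0.875 × (28 − 194) = 48.75 → 49
G = 64 + 0.875 × (40 − 64) = 43 → 43
B = 108 + 0.875 × (86 − 108) = 88.75 → 89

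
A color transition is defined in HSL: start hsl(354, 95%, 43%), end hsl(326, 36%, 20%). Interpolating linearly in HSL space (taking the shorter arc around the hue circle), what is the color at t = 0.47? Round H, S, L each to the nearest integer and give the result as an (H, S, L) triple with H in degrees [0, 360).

(341, 67, 32)

Hue arc: Δh = 326 − 354 = -28° (|Δh| ≤ 180, already the shorter path).
H = 354 + 0.47 × (-28) = 340.84 → 341°
S = 95 + 0.47 × (36 − 95) = 67.27 → 67%
L = 43 + 0.47 × (20 − 43) = 32.19 → 32%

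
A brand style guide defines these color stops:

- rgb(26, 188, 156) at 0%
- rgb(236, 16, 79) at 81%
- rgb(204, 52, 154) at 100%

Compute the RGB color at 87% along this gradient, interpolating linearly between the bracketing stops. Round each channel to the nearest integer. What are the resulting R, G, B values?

(226, 27, 103)

87% lies between the 81% and 100% stops, so the local fraction is t = (87 − 81)/(100 − 81) = 6/19 ≈ 0.3158.
R = 236 + 0.3158 × (204 − 236) = 225.894 → 226
G = 16 + 0.3158 × (52 − 16) = 27.369 → 27
B = 79 + 0.3158 × (154 − 79) = 102.685 → 103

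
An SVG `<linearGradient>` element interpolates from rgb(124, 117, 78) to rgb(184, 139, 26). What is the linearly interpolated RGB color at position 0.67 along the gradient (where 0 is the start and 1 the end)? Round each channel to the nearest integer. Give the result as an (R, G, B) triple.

R = 124 + 0.67 × (184 − 124) = 124 + 0.67 × 60 = 164.2 → 164
G = 117 + 0.67 × (139 − 117) = 117 + 0.67 × 22 = 131.74 → 132
B = 78 + 0.67 × (26 − 78) = 78 + 0.67 × -52 = 43.16 → 43

(164, 132, 43)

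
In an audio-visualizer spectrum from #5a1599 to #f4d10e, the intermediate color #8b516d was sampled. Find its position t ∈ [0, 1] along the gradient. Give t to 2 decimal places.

0.32

Invert the lerp on the G channel (largest span, 188): t = (81 − 21) / (209 − 21) = 60/188 = 0.31915.
Check on R: (139 − 90)/(244 − 90) = 0.3182 ✓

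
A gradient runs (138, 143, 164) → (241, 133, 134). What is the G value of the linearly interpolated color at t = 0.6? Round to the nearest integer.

137

G = 143 + 0.6 × (133 − 143) = 137 → 137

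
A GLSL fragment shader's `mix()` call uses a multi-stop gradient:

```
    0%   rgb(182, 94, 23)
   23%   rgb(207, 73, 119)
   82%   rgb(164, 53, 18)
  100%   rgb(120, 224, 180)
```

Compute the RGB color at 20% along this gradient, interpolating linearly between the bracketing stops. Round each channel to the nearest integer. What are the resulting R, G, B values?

(204, 76, 106)

20% lies between the 0% and 23% stops, so the local fraction is t = (20 − 0)/(23 − 0) = 20/23 ≈ 0.8696.
R = 182 + 0.8696 × (207 − 182) = 203.74 → 204
G = 94 + 0.8696 × (73 − 94) = 75.738 → 76
B = 23 + 0.8696 × (119 − 23) = 106.482 → 106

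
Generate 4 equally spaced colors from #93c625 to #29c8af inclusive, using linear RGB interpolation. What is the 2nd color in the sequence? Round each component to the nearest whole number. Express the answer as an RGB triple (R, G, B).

With 4 swatches and endpoints inclusive, swatch 2 sits at t = (2 − 1)/(4 − 1) = 1/3 ≈ 0.3333.
#93c625 → (147, 198, 37); #29c8af → (41, 200, 175).
R = 147 + 0.3333 × (41 − 147) = 111.67 → 112
G = 198 + 0.3333 × (200 − 198) = 198.667 → 199
B = 37 + 0.3333 × (175 − 37) = 82.995 → 83

(112, 199, 83)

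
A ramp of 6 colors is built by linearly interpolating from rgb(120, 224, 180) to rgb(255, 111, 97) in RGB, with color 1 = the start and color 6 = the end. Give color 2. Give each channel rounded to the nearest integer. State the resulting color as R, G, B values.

(147, 201, 163)

With 6 swatches and endpoints inclusive, swatch 2 sits at t = (2 − 1)/(6 − 1) = 1/5 ≈ 0.2.
R = 120 + 0.2 × (255 − 120) = 147 → 147
G = 224 + 0.2 × (111 − 224) = 201.4 → 201
B = 180 + 0.2 × (97 − 180) = 163.4 → 163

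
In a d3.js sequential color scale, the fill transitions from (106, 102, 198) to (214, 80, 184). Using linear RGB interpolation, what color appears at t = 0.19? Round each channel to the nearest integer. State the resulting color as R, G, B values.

(127, 98, 195)

R = 106 + 0.19 × (214 − 106) = 106 + 0.19 × 108 = 126.52 → 127
G = 102 + 0.19 × (80 − 102) = 102 + 0.19 × -22 = 97.82 → 98
B = 198 + 0.19 × (184 − 198) = 198 + 0.19 × -14 = 195.34 → 195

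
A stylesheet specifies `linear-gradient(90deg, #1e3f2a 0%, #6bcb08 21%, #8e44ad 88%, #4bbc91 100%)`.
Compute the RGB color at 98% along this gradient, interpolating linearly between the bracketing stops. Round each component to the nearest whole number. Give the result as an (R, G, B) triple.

(86, 168, 150)

98% lies between the 88% and 100% stops, so the local fraction is t = (98 − 88)/(100 − 88) = 10/12 ≈ 0.8333.
#8e44ad → (142, 68, 173); #4bbc91 → (75, 188, 145).
R = 142 + 0.8333 × (75 − 142) = 86.169 → 86
G = 68 + 0.8333 × (188 − 68) = 167.996 → 168
B = 173 + 0.8333 × (145 − 173) = 149.668 → 150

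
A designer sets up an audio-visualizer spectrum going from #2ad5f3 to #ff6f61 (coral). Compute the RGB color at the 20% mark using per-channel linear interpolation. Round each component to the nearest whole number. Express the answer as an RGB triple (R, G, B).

(85, 193, 214)

#2ad5f3 → (42, 213, 243); #ff6f61 → (255, 111, 97).
20% corresponds to t = 0.2.
R = 42 + 0.2 × (255 − 42) = 42 + 0.2 × 213 = 84.6 → 85
G = 213 + 0.2 × (111 − 213) = 213 + 0.2 × -102 = 192.6 → 193
B = 243 + 0.2 × (97 − 243) = 243 + 0.2 × -146 = 213.8 → 214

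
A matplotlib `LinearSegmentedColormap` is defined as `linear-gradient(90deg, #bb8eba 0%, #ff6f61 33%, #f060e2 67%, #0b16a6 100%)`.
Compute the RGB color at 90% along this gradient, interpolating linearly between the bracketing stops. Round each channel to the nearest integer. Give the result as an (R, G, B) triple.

90% lies between the 67% and 100% stops, so the local fraction is t = (90 − 67)/(100 − 67) = 23/33 ≈ 0.697.
#f060e2 → (240, 96, 226); #0b16a6 → (11, 22, 166).
R = 240 + 0.697 × (11 − 240) = 80.387 → 80
G = 96 + 0.697 × (22 − 96) = 44.422 → 44
B = 226 + 0.697 × (166 − 226) = 184.18 → 184

(80, 44, 184)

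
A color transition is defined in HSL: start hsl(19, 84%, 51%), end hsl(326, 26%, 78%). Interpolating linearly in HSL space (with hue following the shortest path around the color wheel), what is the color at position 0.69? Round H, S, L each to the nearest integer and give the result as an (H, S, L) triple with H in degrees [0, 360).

(342, 44, 70)

Hue: 326 − 19 = 307°, but |307| > 180 so the shorter arc goes the other way: Δh = 307 − 360 = -53°.
H = 19 + 0.69 × (-53) = -17.57 → -18 → -18 mod 360 = 342°
S = 84 + 0.69 × (26 − 84) = 43.98 → 44%
L = 51 + 0.69 × (78 − 51) = 69.63 → 70%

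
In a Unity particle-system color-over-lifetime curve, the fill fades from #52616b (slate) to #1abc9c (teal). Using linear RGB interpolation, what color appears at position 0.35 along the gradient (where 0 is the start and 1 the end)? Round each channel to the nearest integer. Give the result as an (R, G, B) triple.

(62, 129, 124)

#52616b → (82, 97, 107); #1abc9c → (26, 188, 156).
R = 82 + 0.35 × (26 − 82) = 82 + 0.35 × -56 = 62.4 → 62
G = 97 + 0.35 × (188 − 97) = 97 + 0.35 × 91 = 128.85 → 129
B = 107 + 0.35 × (156 − 107) = 107 + 0.35 × 49 = 124.15 → 124
So the blended color is (62, 129, 124), about #3e817c.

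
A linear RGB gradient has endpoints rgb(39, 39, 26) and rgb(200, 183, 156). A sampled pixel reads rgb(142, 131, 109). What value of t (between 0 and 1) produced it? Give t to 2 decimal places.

Invert the lerp on the R channel (largest span, 161): t = (142 − 39) / (200 − 39) = 103/161 = 0.63975.
Check on G: (131 − 39)/(183 − 39) = 0.6389 ✓

0.64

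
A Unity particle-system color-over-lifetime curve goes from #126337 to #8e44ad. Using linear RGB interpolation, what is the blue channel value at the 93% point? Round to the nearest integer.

B₁ = 55 (from #126337), B₂ = 173 (from #8e44ad).
B = 55 + 0.93 × (173 − 55) = 164.74 → 165

165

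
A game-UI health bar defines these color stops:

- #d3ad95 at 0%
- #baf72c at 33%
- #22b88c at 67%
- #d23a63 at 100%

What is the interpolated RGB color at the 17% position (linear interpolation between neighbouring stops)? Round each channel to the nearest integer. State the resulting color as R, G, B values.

17% lies between the 0% and 33% stops, so the local fraction is t = (17 − 0)/(33 − 0) = 17/33 ≈ 0.5152.
#d3ad95 → (211, 173, 149); #baf72c → (186, 247, 44).
R = 211 + 0.5152 × (186 − 211) = 198.12 → 198
G = 173 + 0.5152 × (247 − 173) = 211.125 → 211
B = 149 + 0.5152 × (44 − 149) = 94.904 → 95

(198, 211, 95)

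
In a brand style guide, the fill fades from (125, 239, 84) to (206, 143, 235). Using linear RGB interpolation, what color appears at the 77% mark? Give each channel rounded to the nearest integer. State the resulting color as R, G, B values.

(187, 165, 200)

77% corresponds to t = 0.77.
R = 125 + 0.77 × (206 − 125) = 125 + 0.77 × 81 = 187.37 → 187
G = 239 + 0.77 × (143 − 239) = 239 + 0.77 × -96 = 165.08 → 165
B = 84 + 0.77 × (235 − 84) = 84 + 0.77 × 151 = 200.27 → 200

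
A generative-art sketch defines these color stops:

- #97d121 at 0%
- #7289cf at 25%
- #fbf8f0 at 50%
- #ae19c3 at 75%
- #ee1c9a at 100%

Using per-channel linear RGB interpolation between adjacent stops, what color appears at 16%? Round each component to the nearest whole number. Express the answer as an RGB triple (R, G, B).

(127, 163, 144)

16% lies between the 0% and 25% stops, so the local fraction is t = (16 − 0)/(25 − 0) = 16/25 ≈ 0.64.
#97d121 → (151, 209, 33); #7289cf → (114, 137, 207).
R = 151 + 0.64 × (114 − 151) = 127.32 → 127
G = 209 + 0.64 × (137 − 209) = 162.92 → 163
B = 33 + 0.64 × (207 − 33) = 144.36 → 144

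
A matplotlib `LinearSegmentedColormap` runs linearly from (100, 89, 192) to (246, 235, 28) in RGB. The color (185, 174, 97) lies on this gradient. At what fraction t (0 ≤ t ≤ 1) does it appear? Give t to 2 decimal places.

Invert the lerp on the B channel (largest span, 164): t = (97 − 192) / (28 − 192) = -95/-164 = 0.57927.
Check on R: (185 − 100)/(246 − 100) = 0.5822 ✓

0.58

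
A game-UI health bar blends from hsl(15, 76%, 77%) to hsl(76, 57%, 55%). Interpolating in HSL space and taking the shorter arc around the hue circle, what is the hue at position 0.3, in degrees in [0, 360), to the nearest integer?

Hue arc: Δh = 76 − 15 = 61° (|Δh| ≤ 180, already the shorter path).
H = 15 + 0.3 × (61) = 33.3 → 33°

33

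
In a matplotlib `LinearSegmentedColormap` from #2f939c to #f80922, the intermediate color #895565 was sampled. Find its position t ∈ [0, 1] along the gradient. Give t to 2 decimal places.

0.45

Invert the lerp on the R channel (largest span, 201): t = (137 − 47) / (248 − 47) = 90/201 = 0.44776.
Check on G: (85 − 147)/(9 − 147) = 0.4493 ✓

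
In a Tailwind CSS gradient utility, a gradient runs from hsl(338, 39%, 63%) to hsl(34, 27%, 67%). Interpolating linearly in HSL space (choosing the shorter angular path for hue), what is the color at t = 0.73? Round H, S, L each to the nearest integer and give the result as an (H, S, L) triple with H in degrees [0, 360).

(19, 30, 66)

Hue: 34 − 338 = -304°, but |-304| > 180 so the shorter arc goes the other way: Δh = -304 + 360 = 56°.
H = 338 + 0.73 × (56) = 378.88 → 379 → 379 mod 360 = 19°
S = 39 + 0.73 × (27 − 39) = 30.24 → 30%
L = 63 + 0.73 × (67 − 63) = 65.92 → 66%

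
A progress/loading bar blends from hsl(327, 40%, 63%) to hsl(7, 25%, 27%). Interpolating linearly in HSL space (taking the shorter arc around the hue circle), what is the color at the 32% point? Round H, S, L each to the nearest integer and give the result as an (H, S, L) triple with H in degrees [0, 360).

(340, 35, 51)

Hue: 7 − 327 = -320°, but |-320| > 180 so the shorter arc goes the other way: Δh = -320 + 360 = 40°.
H = 327 + 0.32 × (40) = 339.8 → 340°
S = 40 + 0.32 × (25 − 40) = 35.2 → 35%
L = 63 + 0.32 × (27 − 63) = 51.48 → 51%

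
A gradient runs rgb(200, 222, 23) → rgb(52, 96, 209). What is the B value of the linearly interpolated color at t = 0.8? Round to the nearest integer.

B = 23 + 0.8 × (209 − 23) = 171.8 → 172

172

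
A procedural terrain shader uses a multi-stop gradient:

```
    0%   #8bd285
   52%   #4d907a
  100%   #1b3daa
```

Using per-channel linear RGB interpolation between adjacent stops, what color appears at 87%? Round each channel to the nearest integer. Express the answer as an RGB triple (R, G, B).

87% lies between the 52% and 100% stops, so the local fraction is t = (87 − 52)/(100 − 52) = 35/48 ≈ 0.7292.
#4d907a → (77, 144, 122); #1b3daa → (27, 61, 170).
R = 77 + 0.7292 × (27 − 77) = 40.54 → 41
G = 144 + 0.7292 × (61 − 144) = 83.476 → 83
B = 122 + 0.7292 × (170 − 122) = 157.002 → 157

(41, 83, 157)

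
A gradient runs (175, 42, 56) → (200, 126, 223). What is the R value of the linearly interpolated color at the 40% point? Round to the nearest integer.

R = 175 + 0.4 × (200 − 175) = 185 → 185

185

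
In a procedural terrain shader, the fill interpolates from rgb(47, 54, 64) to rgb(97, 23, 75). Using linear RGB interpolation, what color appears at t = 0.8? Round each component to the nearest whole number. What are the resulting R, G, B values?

R = 47 + 0.8 × (97 − 47) = 47 + 0.8 × 50 = 87 → 87
G = 54 + 0.8 × (23 − 54) = 54 + 0.8 × -31 = 29.2 → 29
B = 64 + 0.8 × (75 − 64) = 64 + 0.8 × 11 = 72.8 → 73

(87, 29, 73)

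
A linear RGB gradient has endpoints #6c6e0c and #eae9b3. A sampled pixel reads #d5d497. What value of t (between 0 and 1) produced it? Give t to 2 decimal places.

0.83

Invert the lerp on the B channel (largest span, 167): t = (151 − 12) / (179 − 12) = 139/167 = 0.83234.
Check on R: (213 − 108)/(234 − 108) = 0.8333 ✓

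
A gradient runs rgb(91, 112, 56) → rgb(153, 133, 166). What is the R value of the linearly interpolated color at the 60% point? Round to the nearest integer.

R = 91 + 0.6 × (153 − 91) = 128.2 → 128

128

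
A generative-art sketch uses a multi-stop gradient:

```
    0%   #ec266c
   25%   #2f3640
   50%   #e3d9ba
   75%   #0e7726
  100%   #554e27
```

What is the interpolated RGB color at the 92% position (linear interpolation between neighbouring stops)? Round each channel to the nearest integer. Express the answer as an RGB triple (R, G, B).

(62, 91, 39)

92% lies between the 75% and 100% stops, so the local fraction is t = (92 − 75)/(100 − 75) = 17/25 ≈ 0.68.
#0e7726 → (14, 119, 38); #554e27 → (85, 78, 39).
R = 14 + 0.68 × (85 − 14) = 62.28 → 62
G = 119 + 0.68 × (78 − 119) = 91.12 → 91
B = 38 + 0.68 × (39 − 38) = 38.68 → 39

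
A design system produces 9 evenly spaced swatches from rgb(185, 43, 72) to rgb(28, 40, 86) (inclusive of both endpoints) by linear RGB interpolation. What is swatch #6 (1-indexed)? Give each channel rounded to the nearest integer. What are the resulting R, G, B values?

(87, 41, 81)

With 9 swatches and endpoints inclusive, swatch 6 sits at t = (6 − 1)/(9 − 1) = 5/8 ≈ 0.625.
R = 185 + 0.625 × (28 − 185) = 86.875 → 87
G = 43 + 0.625 × (40 − 43) = 41.125 → 41
B = 72 + 0.625 × (86 − 72) = 80.75 → 81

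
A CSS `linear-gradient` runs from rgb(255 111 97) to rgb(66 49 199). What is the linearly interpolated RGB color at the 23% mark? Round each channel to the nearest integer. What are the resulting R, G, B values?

(212, 97, 120)

23% corresponds to t = 0.23.
R = 255 + 0.23 × (66 − 255) = 255 + 0.23 × -189 = 211.53 → 212
G = 111 + 0.23 × (49 − 111) = 111 + 0.23 × -62 = 96.74 → 97
B = 97 + 0.23 × (199 − 97) = 97 + 0.23 × 102 = 120.46 → 120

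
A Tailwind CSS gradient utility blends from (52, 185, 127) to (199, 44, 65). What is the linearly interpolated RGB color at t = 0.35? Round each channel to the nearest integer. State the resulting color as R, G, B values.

R = 52 + 0.35 × (199 − 52) = 52 + 0.35 × 147 = 103.45 → 103
G = 185 + 0.35 × (44 − 185) = 185 + 0.35 × -141 = 135.65 → 136
B = 127 + 0.35 × (65 − 127) = 127 + 0.35 × -62 = 105.3 → 105

(103, 136, 105)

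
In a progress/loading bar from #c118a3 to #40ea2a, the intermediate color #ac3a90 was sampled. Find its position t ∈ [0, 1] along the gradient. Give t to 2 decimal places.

Invert the lerp on the G channel (largest span, 210): t = (58 − 24) / (234 − 24) = 34/210 = 0.1619.
Check on R: (172 − 193)/(64 − 193) = 0.1628 ✓

0.16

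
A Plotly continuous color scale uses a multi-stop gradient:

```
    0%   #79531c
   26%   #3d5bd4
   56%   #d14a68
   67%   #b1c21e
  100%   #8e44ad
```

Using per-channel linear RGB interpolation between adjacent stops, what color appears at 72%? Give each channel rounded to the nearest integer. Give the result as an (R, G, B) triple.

(172, 175, 52)

72% lies between the 67% and 100% stops, so the local fraction is t = (72 − 67)/(100 − 67) = 5/33 ≈ 0.1515.
#b1c21e → (177, 194, 30); #8e44ad → (142, 68, 173).
R = 177 + 0.1515 × (142 − 177) = 171.697 → 172
G = 194 + 0.1515 × (68 − 194) = 174.911 → 175
B = 30 + 0.1515 × (173 − 30) = 51.665 → 52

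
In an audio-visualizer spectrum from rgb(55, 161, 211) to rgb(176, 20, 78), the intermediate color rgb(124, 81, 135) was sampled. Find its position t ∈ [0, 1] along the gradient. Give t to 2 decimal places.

Invert the lerp on the G channel (largest span, 141): t = (81 − 161) / (20 − 161) = -80/-141 = 0.56738.
Check on R: (124 − 55)/(176 − 55) = 0.5702 ✓

0.57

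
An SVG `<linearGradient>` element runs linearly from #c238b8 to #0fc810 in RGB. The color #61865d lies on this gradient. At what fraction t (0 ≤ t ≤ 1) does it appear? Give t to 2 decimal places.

Invert the lerp on the R channel (largest span, 179): t = (97 − 194) / (15 − 194) = -97/-179 = 0.5419.
Check on G: (134 − 56)/(200 − 56) = 0.5417 ✓

0.54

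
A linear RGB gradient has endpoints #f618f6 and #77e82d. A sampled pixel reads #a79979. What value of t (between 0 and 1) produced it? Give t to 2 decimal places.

Invert the lerp on the G channel (largest span, 208): t = (153 − 24) / (232 − 24) = 129/208 = 0.62019.
Check on R: (167 − 246)/(119 − 246) = 0.622 ✓

0.62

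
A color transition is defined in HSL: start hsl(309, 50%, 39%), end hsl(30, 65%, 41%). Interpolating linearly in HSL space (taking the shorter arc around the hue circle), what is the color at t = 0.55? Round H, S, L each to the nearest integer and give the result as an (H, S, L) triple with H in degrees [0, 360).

Hue: 30 − 309 = -279°, but |-279| > 180 so the shorter arc goes the other way: Δh = -279 + 360 = 81°.
H = 309 + 0.55 × (81) = 353.55 → 354°
S = 50 + 0.55 × (65 − 50) = 58.25 → 58%
L = 39 + 0.55 × (41 − 39) = 40.1 → 40%

(354, 58, 40)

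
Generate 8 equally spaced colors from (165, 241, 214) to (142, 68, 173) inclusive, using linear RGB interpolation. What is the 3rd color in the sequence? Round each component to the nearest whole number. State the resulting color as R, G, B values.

(158, 192, 202)

With 8 swatches and endpoints inclusive, swatch 3 sits at t = (3 − 1)/(8 − 1) = 2/7 ≈ 0.2857.
R = 165 + 0.2857 × (142 − 165) = 158.429 → 158
G = 241 + 0.2857 × (68 − 241) = 191.574 → 192
B = 214 + 0.2857 × (173 − 214) = 202.286 → 202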